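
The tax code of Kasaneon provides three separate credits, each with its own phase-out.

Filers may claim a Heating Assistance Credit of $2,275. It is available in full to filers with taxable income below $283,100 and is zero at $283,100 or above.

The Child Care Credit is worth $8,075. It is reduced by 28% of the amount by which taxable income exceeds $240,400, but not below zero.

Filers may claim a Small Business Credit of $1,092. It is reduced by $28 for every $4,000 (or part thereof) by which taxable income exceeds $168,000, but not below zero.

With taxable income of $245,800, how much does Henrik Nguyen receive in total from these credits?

$9,370

Heating Assistance Credit: $245,800 is below the $283,100 cutoff, so the full $2,275 applies.
Child Care Credit: 28% of the $5,400 excess over $240,400 is $1,512; credit = $8,075 − $1,512 = $6,563.
Small Business Credit: income exceeds $168,000 by $77,800, which is 20 full-or-partial $4,000 increments; reduction = 20 × $28 = $560, leaving $532.
Total: $2,275 + $6,563 + $532 = $9,370.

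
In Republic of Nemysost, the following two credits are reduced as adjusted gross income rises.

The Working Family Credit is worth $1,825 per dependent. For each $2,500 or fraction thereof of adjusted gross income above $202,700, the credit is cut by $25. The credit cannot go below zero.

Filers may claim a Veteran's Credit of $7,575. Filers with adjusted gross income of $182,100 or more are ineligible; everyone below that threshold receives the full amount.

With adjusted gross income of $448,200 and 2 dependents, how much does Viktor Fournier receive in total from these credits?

Working Family Credit: base = 2 × $1,825 = $3,650. income exceeds $202,700 by $245,500, which is 99 full-or-partial $2,500 increments; reduction = 99 × $25 = $2,475, leaving $1,175.
Veteran's Credit: $448,200 meets or exceeds the $182,100 cutoff, so the credit is $0.
Total: $1,175 + $0 = $1,175.

$1,175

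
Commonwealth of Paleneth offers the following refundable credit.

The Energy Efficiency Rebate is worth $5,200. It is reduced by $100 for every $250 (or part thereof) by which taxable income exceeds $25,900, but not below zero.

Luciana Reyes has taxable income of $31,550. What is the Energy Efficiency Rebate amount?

Energy Efficiency Rebate: income exceeds $25,900 by $5,650, which is 23 full-or-partial $250 increments; reduction = 23 × $100 = $2,300, leaving $2,900.

$2,900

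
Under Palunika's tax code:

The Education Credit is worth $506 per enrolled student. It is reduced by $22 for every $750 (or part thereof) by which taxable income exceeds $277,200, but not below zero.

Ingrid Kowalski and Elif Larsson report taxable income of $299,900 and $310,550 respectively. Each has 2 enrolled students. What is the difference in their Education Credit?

Ingrid ($299,900): Education Credit: base = 2 × $506 = $1,012. income exceeds $277,200 by $22,700, which is 31 full-or-partial $750 increments; reduction = 31 × $22 = $682, leaving $330.
Elif ($310,550): Education Credit: base = 2 × $506 = $1,012. income exceeds $277,200 by $33,350, which is 45 full-or-partial $750 increments; reduction = 45 × $22 = $990, leaving $22.
Difference: |$330 − $22| = $308.

$308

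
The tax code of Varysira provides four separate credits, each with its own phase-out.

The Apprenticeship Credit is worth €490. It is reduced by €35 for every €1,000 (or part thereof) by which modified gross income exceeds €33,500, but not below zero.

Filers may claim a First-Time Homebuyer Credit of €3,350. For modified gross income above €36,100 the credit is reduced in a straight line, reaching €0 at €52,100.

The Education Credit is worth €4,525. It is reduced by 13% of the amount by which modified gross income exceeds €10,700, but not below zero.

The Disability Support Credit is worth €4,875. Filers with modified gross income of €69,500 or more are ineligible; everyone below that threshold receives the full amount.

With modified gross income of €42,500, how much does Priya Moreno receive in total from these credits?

Apprenticeship Credit: income exceeds €33,500 by €9,000, which is 9 full-or-partial €1,000 increments; reduction = 9 × €35 = €315, leaving €175.
First-Time Homebuyer Credit: €42,500 is €6,400 into a €16,000 phase-out range, leaving 9,600/16,000 of the credit: €3,350 × 9,600/16,000 = €2,010.
Education Credit: 13% of the €31,800 excess over €10,700 is €4,134; credit = €4,525 − €4,134 = €391.
Disability Support Credit: €42,500 is below the €69,500 cutoff, so the full €4,875 applies.
Total: €175 + €2,010 + €391 + €4,875 = €7,451.

€7,451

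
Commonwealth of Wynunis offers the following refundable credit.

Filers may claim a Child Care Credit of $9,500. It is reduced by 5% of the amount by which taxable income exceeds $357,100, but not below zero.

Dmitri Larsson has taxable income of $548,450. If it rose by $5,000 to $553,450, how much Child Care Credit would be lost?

$0

At $548,450 — 5% of the $191,350 excess over $357,100 is $9,567.50 ≥ base, so the credit is $0.
At $553,450 — 5% of the $196,350 excess over $357,100 is $9,817.50 ≥ base, so the credit is $0.
Lost: $0 − $0 = $0.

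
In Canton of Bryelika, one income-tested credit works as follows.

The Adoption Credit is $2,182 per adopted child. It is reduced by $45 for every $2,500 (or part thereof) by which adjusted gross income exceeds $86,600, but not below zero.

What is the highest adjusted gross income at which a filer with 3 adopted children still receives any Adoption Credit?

$449,100

Full credit = 3 × $2,182 = $6,546.
After 145 increments the reduction is 145 × $45 = $6,525, leaving $21; one more increment wipes it out. Increment 145 ends at excess 145 × $2,500 = $362,500, so the highest qualifying income is $86,600 + $362,500 = $449,100.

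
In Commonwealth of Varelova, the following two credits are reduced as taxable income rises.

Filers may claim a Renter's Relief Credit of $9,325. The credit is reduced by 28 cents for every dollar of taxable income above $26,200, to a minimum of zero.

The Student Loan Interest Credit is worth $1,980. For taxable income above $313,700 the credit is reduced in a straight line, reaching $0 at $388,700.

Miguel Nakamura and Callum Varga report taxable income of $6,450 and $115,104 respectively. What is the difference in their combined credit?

Miguel ($6,450): Renter's Relief Credit: $6,450 is at or below the $26,200 threshold, so the full $9,325 applies. Student Loan Interest Credit: $6,450 is at or below the $313,700 threshold, so the full $1,980 applies. total $9,325 + $1,980 = $11,305
Callum ($115,104): Renter's Relief Credit: 28% of the $88,904 excess over $26,200 is $24,893.12 ≥ base, so the credit is $0. Student Loan Interest Credit: $115,104 is at or below the $313,700 threshold, so the full $1,980 applies. total $0 + $1,980 = $1,980
Difference: |$11,305 − $1,980| = $9,325.

$9,325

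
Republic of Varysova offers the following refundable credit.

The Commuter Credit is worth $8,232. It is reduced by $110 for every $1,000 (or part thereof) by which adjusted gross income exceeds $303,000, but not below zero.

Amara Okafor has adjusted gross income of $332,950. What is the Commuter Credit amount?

Commuter Credit: income exceeds $303,000 by $29,950, which is 30 full-or-partial $1,000 increments; reduction = 30 × $110 = $3,300, leaving $4,932.

$4,932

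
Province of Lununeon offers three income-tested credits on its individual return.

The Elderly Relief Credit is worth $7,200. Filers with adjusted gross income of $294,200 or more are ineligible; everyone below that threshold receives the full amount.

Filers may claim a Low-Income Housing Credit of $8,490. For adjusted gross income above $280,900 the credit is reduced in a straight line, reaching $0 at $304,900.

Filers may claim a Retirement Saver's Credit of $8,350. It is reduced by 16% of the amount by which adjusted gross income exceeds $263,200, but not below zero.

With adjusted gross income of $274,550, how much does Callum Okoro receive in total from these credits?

$22,224

Elderly Relief Credit: $274,550 is below the $294,200 cutoff, so the full $7,200 applies.
Low-Income Housing Credit: $274,550 is at or below the $280,900 threshold, so the full $8,490 applies.
Retirement Saver's Credit: 16% of the $11,350 excess over $263,200 is $1,816; credit = $8,350 − $1,816 = $6,534.
Total: $7,200 + $8,490 + $6,534 = $22,224.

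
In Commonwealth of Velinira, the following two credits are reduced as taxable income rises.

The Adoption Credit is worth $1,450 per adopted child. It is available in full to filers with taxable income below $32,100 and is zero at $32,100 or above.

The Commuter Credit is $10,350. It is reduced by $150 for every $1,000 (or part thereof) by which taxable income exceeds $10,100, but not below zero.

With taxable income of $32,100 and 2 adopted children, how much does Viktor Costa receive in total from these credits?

$7,050

Adoption Credit: base = 2 × $1,450 = $2,900. $32,100 meets or exceeds the $32,100 cutoff, so the credit is $0.
Commuter Credit: income exceeds $10,100 by $22,000, which is 22 full-or-partial $1,000 increments; reduction = 22 × $150 = $3,300, leaving $7,050.
Total: $0 + $7,050 = $7,050.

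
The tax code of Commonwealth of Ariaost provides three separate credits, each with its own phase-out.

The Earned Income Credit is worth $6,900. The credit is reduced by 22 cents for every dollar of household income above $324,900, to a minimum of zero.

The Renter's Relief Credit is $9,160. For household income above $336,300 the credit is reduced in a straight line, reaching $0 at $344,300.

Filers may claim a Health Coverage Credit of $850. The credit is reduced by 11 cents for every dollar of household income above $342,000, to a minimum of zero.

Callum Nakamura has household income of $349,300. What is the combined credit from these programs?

Earned Income Credit: 22% of the $24,400 excess over $324,900 is $5,368; credit = $6,900 − $5,368 = $1,532.
Renter's Relief Credit: $349,300 is at or above $344,300, so the credit is $0.
Health Coverage Credit: 11% of the $7,300 excess over $342,000 is $803; credit = $850 − $803 = $47.
Total: $1,532 + $0 + $47 = $1,579.

$1,579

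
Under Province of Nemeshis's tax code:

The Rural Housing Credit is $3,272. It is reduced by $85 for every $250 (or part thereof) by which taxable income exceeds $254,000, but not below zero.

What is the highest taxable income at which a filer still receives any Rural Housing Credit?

After 38 increments the reduction is 38 × $85 = $3,230, leaving $42; one more increment wipes it out. Increment 38 ends at excess 38 × $250 = $9,500, so the highest qualifying income is $254,000 + $9,500 = $263,500.

$263,500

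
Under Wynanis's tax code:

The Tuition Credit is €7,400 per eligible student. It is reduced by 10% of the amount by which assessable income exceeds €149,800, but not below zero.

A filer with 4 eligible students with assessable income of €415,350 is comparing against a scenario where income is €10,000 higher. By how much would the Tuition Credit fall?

€1,000

At €415,350 — base = 4 × €7,400 = €29,600. 10% of the €265,550 excess over €149,800 is €26,555; credit = €29,600 − €26,555 = €3,045.
At €425,350 — base = 4 × €7,400 = €29,600. 10% of the €275,550 excess over €149,800 is €27,555; credit = €29,600 − €27,555 = €2,045.
Lost: €3,045 − €2,045 = €1,000.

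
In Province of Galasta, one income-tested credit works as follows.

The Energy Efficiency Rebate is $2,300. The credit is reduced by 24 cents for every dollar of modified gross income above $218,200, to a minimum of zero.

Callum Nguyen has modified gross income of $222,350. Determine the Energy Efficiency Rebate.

Energy Efficiency Rebate: 24% of the $4,150 excess over $218,200 is $996; credit = $2,300 − $996 = $1,304.

$1,304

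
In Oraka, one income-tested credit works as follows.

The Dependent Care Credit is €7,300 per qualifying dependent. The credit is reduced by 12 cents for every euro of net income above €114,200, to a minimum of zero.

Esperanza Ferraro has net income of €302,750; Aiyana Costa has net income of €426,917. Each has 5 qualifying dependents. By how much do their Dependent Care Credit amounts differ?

Esperanza (€302,750): Dependent Care Credit: base = 5 × €7,300 = €36,500. 12% of the €188,550 excess over €114,200 is €22,626; credit = €36,500 − €22,626 = €13,874.
Aiyana (€426,917): Dependent Care Credit: base = 5 × €7,300 = €36,500. 12% of the €312,717 excess over €114,200 is €37,526.04 ≥ base, so the credit is €0.
Difference: |€13,874 − €0| = €13,874.

€13,874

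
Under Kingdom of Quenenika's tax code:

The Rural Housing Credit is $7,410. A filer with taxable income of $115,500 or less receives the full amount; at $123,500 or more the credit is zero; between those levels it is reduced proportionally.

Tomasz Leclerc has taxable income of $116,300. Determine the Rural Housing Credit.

$6,669

Rural Housing Credit: $116,300 is $800 into a $8,000 phase-out range, leaving 7,200/8,000 of the credit: $7,410 × 7,200/8,000 = $6,669.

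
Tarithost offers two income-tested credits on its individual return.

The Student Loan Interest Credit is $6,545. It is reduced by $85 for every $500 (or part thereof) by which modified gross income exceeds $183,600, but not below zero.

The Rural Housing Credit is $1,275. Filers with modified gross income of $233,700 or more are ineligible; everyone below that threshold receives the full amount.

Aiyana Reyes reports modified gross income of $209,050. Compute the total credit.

Student Loan Interest Credit: income exceeds $183,600 by $25,450, which is 51 full-or-partial $500 increments; reduction = 51 × $85 = $4,335, leaving $2,210.
Rural Housing Credit: $209,050 is below the $233,700 cutoff, so the full $1,275 applies.
Total: $2,210 + $1,275 = $3,485.

$3,485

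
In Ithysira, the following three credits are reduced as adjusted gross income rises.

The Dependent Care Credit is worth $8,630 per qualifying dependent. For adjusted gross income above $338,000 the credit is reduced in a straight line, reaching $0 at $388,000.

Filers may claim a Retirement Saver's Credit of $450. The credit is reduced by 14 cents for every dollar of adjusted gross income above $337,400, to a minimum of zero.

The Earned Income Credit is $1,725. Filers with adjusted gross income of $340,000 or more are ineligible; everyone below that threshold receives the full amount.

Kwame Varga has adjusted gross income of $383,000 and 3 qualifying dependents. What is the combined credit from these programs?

$2,589

Dependent Care Credit: base = 3 × $8,630 = $25,890. $383,000 is $45,000 into a $50,000 phase-out range, leaving 5,000/50,000 of the credit: $25,890 × 5,000/50,000 = $2,589.
Retirement Saver's Credit: 14% of the $45,600 excess over $337,400 is $6,384 ≥ base, so the credit is $0.
Earned Income Credit: $383,000 meets or exceeds the $340,000 cutoff, so the credit is $0.
Total: $2,589 + $0 + $0 = $2,589.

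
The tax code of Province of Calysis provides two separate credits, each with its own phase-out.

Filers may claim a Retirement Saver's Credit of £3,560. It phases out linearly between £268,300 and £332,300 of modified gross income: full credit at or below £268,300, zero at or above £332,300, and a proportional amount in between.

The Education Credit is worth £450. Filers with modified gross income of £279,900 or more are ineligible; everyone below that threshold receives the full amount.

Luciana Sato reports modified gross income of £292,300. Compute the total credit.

Retirement Saver's Credit: £292,300 is £24,000 into a £64,000 phase-out range, leaving 40,000/64,000 of the credit: £3,560 × 40,000/64,000 = £2,225.
Education Credit: £292,300 meets or exceeds the £279,900 cutoff, so the credit is £0.
Total: £2,225 + £0 = £2,225.

£2,225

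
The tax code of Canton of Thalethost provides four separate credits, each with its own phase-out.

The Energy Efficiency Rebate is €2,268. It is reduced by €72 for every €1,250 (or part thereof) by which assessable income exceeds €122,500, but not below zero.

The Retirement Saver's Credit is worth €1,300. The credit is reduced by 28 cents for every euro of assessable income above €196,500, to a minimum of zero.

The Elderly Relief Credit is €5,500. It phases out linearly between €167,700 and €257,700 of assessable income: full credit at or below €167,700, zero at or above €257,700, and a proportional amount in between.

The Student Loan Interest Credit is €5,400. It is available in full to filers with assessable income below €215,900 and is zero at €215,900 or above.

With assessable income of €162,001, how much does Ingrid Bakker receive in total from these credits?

€12,200

Energy Efficiency Rebate: income exceeds €122,500 by €39,501 → 32 increments × €72 = €2,304 ≥ base, so the credit is €0.
Retirement Saver's Credit: €162,001 is at or below the €196,500 threshold, so the full €1,300 applies.
Elderly Relief Credit: €162,001 is at or below the €167,700 threshold, so the full €5,500 applies.
Student Loan Interest Credit: €162,001 is below the €215,900 cutoff, so the full €5,400 applies.
Total: €0 + €1,300 + €5,500 + €5,400 = €12,200.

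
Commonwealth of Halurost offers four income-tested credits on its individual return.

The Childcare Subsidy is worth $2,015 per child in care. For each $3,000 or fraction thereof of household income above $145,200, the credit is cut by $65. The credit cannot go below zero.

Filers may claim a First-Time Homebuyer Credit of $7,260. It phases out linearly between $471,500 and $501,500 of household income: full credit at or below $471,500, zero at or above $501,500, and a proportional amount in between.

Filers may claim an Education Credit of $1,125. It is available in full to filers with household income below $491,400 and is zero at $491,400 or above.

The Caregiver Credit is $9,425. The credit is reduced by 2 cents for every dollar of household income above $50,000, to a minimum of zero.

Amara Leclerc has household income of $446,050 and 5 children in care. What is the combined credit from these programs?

Childcare Subsidy: base = 5 × $2,015 = $10,075. income exceeds $145,200 by $300,850, which is 101 full-or-partial $3,000 increments; reduction = 101 × $65 = $6,565, leaving $3,510.
First-Time Homebuyer Credit: $446,050 is at or below the $471,500 threshold, so the full $7,260 applies.
Education Credit: $446,050 is below the $491,400 cutoff, so the full $1,125 applies.
Caregiver Credit: 2% of the $396,050 excess over $50,000 is $7,921; credit = $9,425 − $7,921 = $1,504.
Total: $3,510 + $7,260 + $1,125 + $1,504 = $13,399.

$13,399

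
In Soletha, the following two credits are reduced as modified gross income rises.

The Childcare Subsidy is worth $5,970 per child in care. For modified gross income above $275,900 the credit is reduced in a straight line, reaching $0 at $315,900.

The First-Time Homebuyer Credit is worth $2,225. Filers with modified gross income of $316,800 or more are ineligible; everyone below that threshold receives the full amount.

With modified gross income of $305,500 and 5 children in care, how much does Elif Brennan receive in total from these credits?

Childcare Subsidy: base = 5 × $5,970 = $29,850. $305,500 is $29,600 into a $40,000 phase-out range, leaving 10,400/40,000 of the credit: $29,850 × 10,400/40,000 = $7,761.
First-Time Homebuyer Credit: $305,500 is below the $316,800 cutoff, so the full $2,225 applies.
Total: $7,761 + $2,225 = $9,986.

$9,986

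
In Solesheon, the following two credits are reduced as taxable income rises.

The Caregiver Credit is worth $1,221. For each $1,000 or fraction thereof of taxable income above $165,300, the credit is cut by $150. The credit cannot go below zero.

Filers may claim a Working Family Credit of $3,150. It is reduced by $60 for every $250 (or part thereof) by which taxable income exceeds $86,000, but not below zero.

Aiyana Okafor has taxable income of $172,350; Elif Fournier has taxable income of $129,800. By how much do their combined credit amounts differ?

$1,200

Aiyana ($172,350): Caregiver Credit: income exceeds $165,300 by $7,050, which is 8 full-or-partial $1,000 increments; reduction = 8 × $150 = $1,200, leaving $21. Working Family Credit: income exceeds $86,000 by $86,350 → 346 increments × $60 = $20,760 ≥ base, so the credit is $0. total $21 + $0 = $21
Elif ($129,800): Caregiver Credit: $129,800 is at or below the $165,300 threshold, so the full $1,221 applies. Working Family Credit: income exceeds $86,000 by $43,800 → 176 increments × $60 = $10,560 ≥ base, so the credit is $0. total $1,221 + $0 = $1,221
Difference: |$21 − $1,221| = $1,200.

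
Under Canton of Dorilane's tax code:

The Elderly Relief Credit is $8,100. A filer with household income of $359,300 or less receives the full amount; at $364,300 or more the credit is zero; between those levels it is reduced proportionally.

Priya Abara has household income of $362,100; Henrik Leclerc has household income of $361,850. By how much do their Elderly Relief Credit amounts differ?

Priya ($362,100): Elderly Relief Credit: $362,100 is $2,800 into a $5,000 phase-out range, leaving 2,200/5,000 of the credit: $8,100 × 2,200/5,000 = $3,564.
Henrik ($361,850): Elderly Relief Credit: $361,850 is $2,550 into a $5,000 phase-out range, leaving 2,450/5,000 of the credit: $8,100 × 2,450/5,000 = $3,969.
Difference: |$3,564 − $3,969| = $405.

$405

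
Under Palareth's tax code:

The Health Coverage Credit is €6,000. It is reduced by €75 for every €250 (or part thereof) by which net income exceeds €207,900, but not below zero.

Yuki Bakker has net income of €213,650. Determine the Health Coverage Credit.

Health Coverage Credit: income exceeds €207,900 by €5,750, which is 23 full-or-partial €250 increments; reduction = 23 × €75 = €1,725, leaving €4,275.

€4,275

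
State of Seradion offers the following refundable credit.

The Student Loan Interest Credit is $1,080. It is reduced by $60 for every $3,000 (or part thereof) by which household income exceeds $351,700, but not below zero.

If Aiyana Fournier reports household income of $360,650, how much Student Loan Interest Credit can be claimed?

Student Loan Interest Credit: income exceeds $351,700 by $8,950, which is 3 full-or-partial $3,000 increments; reduction = 3 × $60 = $180, leaving $900.

$900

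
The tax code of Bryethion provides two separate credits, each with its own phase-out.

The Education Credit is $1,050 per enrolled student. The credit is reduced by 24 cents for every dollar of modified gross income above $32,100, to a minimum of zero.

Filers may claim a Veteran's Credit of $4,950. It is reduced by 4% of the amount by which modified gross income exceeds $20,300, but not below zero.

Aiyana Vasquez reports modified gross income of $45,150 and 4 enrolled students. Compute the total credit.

Education Credit: base = 4 × $1,050 = $4,200. 24% of the $13,050 excess over $32,100 is $3,132; credit = $4,200 − $3,132 = $1,068.
Veteran's Credit: 4% of the $24,850 excess over $20,300 is $994; credit = $4,950 − $994 = $3,956.
Total: $1,068 + $3,956 = $5,024.

$5,024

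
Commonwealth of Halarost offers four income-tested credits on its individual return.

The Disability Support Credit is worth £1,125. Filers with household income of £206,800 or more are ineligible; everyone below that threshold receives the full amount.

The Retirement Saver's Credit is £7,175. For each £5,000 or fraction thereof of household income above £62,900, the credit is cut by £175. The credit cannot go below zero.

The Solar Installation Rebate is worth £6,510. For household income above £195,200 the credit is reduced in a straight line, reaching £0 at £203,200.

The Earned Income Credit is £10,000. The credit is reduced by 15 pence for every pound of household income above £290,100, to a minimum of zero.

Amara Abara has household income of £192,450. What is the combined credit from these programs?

£20,260

Disability Support Credit: £192,450 is below the £206,800 cutoff, so the full £1,125 applies.
Retirement Saver's Credit: income exceeds £62,900 by £129,550, which is 26 full-or-partial £5,000 increments; reduction = 26 × £175 = £4,550, leaving £2,625.
Solar Installation Rebate: £192,450 is at or below the £195,200 threshold, so the full £6,510 applies.
Earned Income Credit: £192,450 is at or below the £290,100 threshold, so the full £10,000 applies.
Total: £1,125 + £2,625 + £6,510 + £10,000 = £20,260.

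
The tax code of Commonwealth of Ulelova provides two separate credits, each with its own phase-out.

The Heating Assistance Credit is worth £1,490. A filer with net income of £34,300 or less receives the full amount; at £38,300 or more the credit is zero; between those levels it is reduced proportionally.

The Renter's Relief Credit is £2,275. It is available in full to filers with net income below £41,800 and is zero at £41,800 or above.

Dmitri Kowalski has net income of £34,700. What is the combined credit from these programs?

Heating Assistance Credit: £34,700 is £400 into a £4,000 phase-out range, leaving 3,600/4,000 of the credit: £1,490 × 3,600/4,000 = £1,341.
Renter's Relief Credit: £34,700 is below the £41,800 cutoff, so the full £2,275 applies.
Total: £1,341 + £2,275 = £3,616.

£3,616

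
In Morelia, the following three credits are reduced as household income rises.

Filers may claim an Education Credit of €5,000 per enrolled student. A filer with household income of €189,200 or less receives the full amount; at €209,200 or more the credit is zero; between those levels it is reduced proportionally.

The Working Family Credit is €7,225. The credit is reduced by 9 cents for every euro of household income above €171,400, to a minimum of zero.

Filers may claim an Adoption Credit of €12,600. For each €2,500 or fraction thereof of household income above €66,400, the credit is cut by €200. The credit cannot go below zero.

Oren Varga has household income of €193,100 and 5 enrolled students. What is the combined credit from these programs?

€27,797

Education Credit: base = 5 × €5,000 = €25,000. €193,100 is €3,900 into a €20,000 phase-out range, leaving 16,100/20,000 of the credit: €25,000 × 16,100/20,000 = €20,125.
Working Family Credit: 9% of the €21,700 excess over €171,400 is €1,953; credit = €7,225 − €1,953 = €5,272.
Adoption Credit: income exceeds €66,400 by €126,700, which is 51 full-or-partial €2,500 increments; reduction = 51 × €200 = €10,200, leaving €2,400.
Total: €20,125 + €5,272 + €2,400 = €27,797.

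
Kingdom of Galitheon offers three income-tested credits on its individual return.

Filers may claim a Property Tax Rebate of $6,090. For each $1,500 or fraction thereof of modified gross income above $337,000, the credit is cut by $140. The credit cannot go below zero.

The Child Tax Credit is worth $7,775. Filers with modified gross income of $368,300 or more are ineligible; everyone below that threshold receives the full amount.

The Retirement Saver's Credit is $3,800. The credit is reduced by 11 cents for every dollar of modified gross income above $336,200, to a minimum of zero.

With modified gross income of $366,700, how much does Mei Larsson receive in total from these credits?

Property Tax Rebate: income exceeds $337,000 by $29,700, which is 20 full-or-partial $1,500 increments; reduction = 20 × $140 = $2,800, leaving $3,290.
Child Tax Credit: $366,700 is below the $368,300 cutoff, so the full $7,775 applies.
Retirement Saver's Credit: 11% of the $30,500 excess over $336,200 is $3,355; credit = $3,800 − $3,355 = $445.
Total: $3,290 + $7,775 + $445 = $11,510.

$11,510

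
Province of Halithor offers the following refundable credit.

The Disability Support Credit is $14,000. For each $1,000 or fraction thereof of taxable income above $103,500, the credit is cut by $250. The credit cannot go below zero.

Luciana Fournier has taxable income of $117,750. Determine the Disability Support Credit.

$10,250

Disability Support Credit: income exceeds $103,500 by $14,250, which is 15 full-or-partial $1,000 increments; reduction = 15 × $250 = $3,750, leaving $10,250.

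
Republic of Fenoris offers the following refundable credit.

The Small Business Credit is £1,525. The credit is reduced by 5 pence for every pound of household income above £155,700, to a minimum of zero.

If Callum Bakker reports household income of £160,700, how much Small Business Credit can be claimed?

£1,275

Small Business Credit: 5% of the £5,000 excess over £155,700 is £250; credit = £1,525 − £250 = £1,275.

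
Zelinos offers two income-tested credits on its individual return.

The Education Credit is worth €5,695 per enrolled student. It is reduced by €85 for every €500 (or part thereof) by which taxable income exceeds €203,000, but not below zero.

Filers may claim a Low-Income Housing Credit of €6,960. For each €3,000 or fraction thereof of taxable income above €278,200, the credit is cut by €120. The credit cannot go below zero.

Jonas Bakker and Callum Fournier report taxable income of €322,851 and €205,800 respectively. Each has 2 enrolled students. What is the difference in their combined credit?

€12,680

Jonas (€322,851): Education Credit: base = 2 × €5,695 = €11,390. income exceeds €203,000 by €119,851 → 240 increments × €85 = €20,400 ≥ base, so the credit is €0. Low-Income Housing Credit: income exceeds €278,200 by €44,651, which is 15 full-or-partial €3,000 increments; reduction = 15 × €120 = €1,800, leaving €5,160. total €0 + €5,160 = €5,160
Callum (€205,800): Education Credit: base = 2 × €5,695 = €11,390. income exceeds €203,000 by €2,800, which is 6 full-or-partial €500 increments; reduction = 6 × €85 = €510, leaving €10,880. Low-Income Housing Credit: €205,800 is at or below the €278,200 threshold, so the full €6,960 applies. total €10,880 + €6,960 = €17,840
Difference: |€5,160 − €17,840| = €12,680.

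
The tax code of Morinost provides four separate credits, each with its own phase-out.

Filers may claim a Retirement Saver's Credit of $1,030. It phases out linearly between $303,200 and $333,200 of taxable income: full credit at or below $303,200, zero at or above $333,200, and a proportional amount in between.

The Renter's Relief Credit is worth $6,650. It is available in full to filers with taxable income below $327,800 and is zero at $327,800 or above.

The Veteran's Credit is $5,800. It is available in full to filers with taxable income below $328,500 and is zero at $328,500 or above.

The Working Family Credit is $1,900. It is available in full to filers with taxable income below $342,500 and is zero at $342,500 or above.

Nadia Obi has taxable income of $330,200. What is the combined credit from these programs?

$2,003

Retirement Saver's Credit: $330,200 is $27,000 into a $30,000 phase-out range, leaving 3,000/30,000 of the credit: $1,030 × 3,000/30,000 = $103.
Renter's Relief Credit: $330,200 meets or exceeds the $327,800 cutoff, so the credit is $0.
Veteran's Credit: $330,200 meets or exceeds the $328,500 cutoff, so the credit is $0.
Working Family Credit: $330,200 is below the $342,500 cutoff, so the full $1,900 applies.
Total: $103 + $0 + $0 + $1,900 = $2,003.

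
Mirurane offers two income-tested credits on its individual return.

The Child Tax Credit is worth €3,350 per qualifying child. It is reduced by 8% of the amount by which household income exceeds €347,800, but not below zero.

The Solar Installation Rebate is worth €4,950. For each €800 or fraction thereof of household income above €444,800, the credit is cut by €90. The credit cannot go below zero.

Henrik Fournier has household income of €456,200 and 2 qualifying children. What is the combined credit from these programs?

Child Tax Credit: base = 2 × €3,350 = €6,700. 8% of the €108,400 excess over €347,800 is €8,672 ≥ base, so the credit is €0.
Solar Installation Rebate: income exceeds €444,800 by €11,400, which is 15 full-or-partial €800 increments; reduction = 15 × €90 = €1,350, leaving €3,600.
Total: €0 + €3,600 = €3,600.

€3,600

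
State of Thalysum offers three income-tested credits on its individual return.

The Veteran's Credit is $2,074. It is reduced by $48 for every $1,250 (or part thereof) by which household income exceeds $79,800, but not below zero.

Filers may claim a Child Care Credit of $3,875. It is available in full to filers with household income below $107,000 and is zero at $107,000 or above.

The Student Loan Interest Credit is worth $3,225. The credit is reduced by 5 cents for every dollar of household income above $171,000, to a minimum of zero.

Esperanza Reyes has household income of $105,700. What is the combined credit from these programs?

Veteran's Credit: income exceeds $79,800 by $25,900, which is 21 full-or-partial $1,250 increments; reduction = 21 × $48 = $1,008, leaving $1,066.
Child Care Credit: $105,700 is below the $107,000 cutoff, so the full $3,875 applies.
Student Loan Interest Credit: $105,700 is at or below the $171,000 threshold, so the full $3,225 applies.
Total: $1,066 + $3,875 + $3,225 = $8,166.

$8,166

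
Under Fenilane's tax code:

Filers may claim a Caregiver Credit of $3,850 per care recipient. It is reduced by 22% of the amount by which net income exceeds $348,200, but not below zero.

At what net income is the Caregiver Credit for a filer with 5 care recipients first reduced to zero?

Full credit = 5 × $3,850 = $19,250.
The credit falls by 22% of each dollar above $348,200, so it reaches zero when the excess is $19,250 / 22% = $87,500: income = $348,200 + $87,500 = $435,700.

$435,700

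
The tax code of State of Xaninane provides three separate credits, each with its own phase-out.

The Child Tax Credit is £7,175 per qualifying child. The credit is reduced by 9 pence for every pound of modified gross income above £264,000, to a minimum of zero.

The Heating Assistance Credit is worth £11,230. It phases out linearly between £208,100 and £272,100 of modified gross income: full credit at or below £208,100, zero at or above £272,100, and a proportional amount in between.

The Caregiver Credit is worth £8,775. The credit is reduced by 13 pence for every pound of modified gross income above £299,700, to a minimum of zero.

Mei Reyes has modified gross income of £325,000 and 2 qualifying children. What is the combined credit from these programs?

£14,346

Child Tax Credit: base = 2 × £7,175 = £14,350. 9% of the £61,000 excess over £264,000 is £5,490; credit = £14,350 − £5,490 = £8,860.
Heating Assistance Credit: £325,000 is at or above £272,100, so the credit is £0.
Caregiver Credit: 13% of the £25,300 excess over £299,700 is £3,289; credit = £8,775 − £3,289 = £5,486.
Total: £8,860 + £0 + £5,486 = £14,346.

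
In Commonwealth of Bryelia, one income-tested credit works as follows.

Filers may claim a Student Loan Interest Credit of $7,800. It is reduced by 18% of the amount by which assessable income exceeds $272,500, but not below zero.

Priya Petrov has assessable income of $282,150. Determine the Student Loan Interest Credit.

$6,063

Student Loan Interest Credit: 18% of the $9,650 excess over $272,500 is $1,737; credit = $7,800 − $1,737 = $6,063.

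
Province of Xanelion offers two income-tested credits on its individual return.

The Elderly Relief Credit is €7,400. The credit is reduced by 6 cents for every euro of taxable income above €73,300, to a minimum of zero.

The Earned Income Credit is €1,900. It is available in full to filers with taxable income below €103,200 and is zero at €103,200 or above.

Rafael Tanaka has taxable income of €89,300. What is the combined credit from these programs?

Elderly Relief Credit: 6% of the €16,000 excess over €73,300 is €960; credit = €7,400 − €960 = €6,440.
Earned Income Credit: €89,300 is below the €103,200 cutoff, so the full €1,900 applies.
Total: €6,440 + €1,900 = €8,340.

€8,340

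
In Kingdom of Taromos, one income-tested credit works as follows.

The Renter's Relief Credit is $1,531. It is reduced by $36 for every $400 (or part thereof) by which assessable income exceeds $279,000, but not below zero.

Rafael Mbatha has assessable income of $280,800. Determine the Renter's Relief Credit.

$1,351

Renter's Relief Credit: income exceeds $279,000 by $1,800, which is 5 full-or-partial $400 increments; reduction = 5 × $36 = $180, leaving $1,351.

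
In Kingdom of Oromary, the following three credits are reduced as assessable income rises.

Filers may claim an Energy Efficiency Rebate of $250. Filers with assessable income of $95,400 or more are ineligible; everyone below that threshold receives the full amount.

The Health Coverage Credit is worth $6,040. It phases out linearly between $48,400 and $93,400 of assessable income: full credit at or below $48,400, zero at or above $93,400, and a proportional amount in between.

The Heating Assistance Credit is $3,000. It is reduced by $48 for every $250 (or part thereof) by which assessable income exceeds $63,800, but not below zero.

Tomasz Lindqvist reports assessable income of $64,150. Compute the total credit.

$7,080

Energy Efficiency Rebate: $64,150 is below the $95,400 cutoff, so the full $250 applies.
Health Coverage Credit: $64,150 is $15,750 into a $45,000 phase-out range, leaving 29,250/45,000 of the credit: $6,040 × 29,250/45,000 = $3,926.
Heating Assistance Credit: income exceeds $63,800 by $350, which is 2 full-or-partial $250 increments; reduction = 2 × $48 = $96, leaving $2,904.
Total: $250 + $3,926 + $2,904 = $7,080.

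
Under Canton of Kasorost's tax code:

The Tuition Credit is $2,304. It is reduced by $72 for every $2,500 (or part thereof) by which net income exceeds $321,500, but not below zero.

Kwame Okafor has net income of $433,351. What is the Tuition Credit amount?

$0

Tuition Credit: income exceeds $321,500 by $111,851 → 45 increments × $72 = $3,240 ≥ base, so the credit is $0.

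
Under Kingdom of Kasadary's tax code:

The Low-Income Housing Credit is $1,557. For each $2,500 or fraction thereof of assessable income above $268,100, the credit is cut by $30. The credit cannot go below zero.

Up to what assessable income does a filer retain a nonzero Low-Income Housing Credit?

After 51 increments the reduction is 51 × $30 = $1,530, leaving $27; one more increment wipes it out. Increment 51 ends at excess 51 × $2,500 = $127,500, so the highest qualifying income is $268,100 + $127,500 = $395,600.

$395,600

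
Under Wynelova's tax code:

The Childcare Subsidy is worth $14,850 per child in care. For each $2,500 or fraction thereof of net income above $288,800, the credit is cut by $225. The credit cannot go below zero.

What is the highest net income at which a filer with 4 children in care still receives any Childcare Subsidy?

$946,300

Full credit = 4 × $14,850 = $59,400.
After 263 increments the reduction is 263 × $225 = $59,175, leaving $225; one more increment wipes it out. Increment 263 ends at excess 263 × $2,500 = $657,500, so the highest qualifying income is $288,800 + $657,500 = $946,300.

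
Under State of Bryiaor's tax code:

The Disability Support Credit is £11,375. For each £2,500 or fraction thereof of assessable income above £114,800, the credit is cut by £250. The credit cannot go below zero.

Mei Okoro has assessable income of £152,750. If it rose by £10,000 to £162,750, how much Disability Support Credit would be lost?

At £152,750 — income exceeds £114,800 by £37,950, which is 16 full-or-partial £2,500 increments; reduction = 16 × £250 = £4,000, leaving £7,375.
At £162,750 — income exceeds £114,800 by £47,950, which is 20 full-or-partial £2,500 increments; reduction = 20 × £250 = £5,000, leaving £6,375.
Lost: £7,375 − £6,375 = £1,000.

£1,000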